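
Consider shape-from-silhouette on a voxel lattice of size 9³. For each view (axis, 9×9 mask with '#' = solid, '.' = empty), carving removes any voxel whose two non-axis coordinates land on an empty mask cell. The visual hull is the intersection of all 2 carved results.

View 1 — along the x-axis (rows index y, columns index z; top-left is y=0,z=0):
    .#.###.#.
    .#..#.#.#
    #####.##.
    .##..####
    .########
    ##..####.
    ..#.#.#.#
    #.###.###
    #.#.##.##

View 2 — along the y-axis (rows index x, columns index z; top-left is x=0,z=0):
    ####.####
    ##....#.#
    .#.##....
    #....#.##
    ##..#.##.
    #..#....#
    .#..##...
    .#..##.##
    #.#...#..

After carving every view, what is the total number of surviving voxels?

before carving: 729 voxels (9×9×9)
step 1: project along x, AND mask (53/81) → |grid| = 477
step 2: project along y, AND mask (38/81) → |grid| = 222

voxel count = 222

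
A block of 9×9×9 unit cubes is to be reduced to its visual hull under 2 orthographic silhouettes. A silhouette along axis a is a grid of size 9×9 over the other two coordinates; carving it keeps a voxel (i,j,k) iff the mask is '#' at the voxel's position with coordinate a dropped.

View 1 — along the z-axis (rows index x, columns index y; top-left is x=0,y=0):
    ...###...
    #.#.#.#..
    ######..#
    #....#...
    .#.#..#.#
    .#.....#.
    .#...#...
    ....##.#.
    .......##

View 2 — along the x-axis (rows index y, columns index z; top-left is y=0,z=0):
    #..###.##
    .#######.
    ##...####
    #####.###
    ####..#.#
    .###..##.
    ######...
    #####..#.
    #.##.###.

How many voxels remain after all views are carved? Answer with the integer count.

remaining voxels: 179

before carving: 729 voxels (9×9×9)
carve view 1 (along z, XY-mask fill 29/81): 261 voxels remain
carve view 2 (along x, YZ-mask fill 56/81): 179 voxels remain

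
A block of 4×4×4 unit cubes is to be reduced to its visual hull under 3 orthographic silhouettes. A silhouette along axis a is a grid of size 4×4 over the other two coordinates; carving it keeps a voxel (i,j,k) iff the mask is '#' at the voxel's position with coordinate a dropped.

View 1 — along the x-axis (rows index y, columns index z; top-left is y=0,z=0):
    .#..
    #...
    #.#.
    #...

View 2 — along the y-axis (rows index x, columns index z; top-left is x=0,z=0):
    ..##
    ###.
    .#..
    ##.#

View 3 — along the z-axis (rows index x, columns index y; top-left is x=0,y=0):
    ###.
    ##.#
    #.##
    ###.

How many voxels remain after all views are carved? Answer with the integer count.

8 voxels

full grid |V| = 64
step 1: project along x, AND mask (5/16) → |grid| = 20
step 2: project along y, AND mask (9/16) → |grid| = 11
step 3: project along z, AND mask (12/16) → |grid| = 8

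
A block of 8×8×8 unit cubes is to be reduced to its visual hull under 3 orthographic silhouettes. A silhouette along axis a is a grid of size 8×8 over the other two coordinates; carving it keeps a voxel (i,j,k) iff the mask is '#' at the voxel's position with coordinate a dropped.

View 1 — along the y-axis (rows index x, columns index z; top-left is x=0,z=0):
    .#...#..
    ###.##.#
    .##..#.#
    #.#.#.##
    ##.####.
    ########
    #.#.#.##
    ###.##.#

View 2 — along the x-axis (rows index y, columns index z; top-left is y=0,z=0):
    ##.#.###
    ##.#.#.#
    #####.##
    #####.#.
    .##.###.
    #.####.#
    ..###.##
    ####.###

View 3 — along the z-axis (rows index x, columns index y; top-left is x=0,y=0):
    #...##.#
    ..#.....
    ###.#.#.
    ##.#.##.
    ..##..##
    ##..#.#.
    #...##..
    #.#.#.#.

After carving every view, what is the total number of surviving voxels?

before carving: 512 voxels (8×8×8)
carve view 1 (along y, XZ-mask fill 42/64): 336 voxels remain
carve view 2 (along x, YZ-mask fill 47/64): 242 voxels remain
carve view 3 (along z, XY-mask fill 30/64): 108 voxels remain

voxel count = 108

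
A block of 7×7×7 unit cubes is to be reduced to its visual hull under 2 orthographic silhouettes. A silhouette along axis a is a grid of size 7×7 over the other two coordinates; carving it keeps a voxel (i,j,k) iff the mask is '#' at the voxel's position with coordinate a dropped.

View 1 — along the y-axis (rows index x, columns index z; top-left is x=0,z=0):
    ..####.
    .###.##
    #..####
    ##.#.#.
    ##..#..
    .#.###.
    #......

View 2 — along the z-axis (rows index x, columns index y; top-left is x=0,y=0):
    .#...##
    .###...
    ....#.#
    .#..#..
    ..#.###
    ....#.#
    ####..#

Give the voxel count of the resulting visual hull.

before carving: 343 voxels (7×7×7)
carve view 1 (along y, XZ-mask fill 26/49): 182 voxels remain
carve view 2 (along z, XY-mask fill 21/49): 70 voxels remain

|visual hull| = 70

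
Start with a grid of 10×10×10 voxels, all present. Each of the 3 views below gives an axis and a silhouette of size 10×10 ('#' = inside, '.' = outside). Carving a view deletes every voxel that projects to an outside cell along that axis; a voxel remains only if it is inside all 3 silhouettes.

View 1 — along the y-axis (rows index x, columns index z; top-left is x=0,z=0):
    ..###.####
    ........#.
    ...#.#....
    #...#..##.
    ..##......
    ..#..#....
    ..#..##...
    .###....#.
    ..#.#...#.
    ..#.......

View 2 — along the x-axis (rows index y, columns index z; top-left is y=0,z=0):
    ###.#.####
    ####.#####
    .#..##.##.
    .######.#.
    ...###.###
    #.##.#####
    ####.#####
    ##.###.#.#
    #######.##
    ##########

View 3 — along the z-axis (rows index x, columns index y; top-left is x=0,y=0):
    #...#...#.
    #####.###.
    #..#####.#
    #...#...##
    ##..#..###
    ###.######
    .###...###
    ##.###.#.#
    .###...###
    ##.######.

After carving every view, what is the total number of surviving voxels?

full grid |V| = 1000
  1. axis=1 (XZ plane), |mask|=29  ⇒  voxels=290
  2. axis=0 (YZ plane), |mask|=78  ⇒  voxels=227
  3. axis=2 (XY plane), |mask|=64  ⇒  voxels=129

voxel count = 129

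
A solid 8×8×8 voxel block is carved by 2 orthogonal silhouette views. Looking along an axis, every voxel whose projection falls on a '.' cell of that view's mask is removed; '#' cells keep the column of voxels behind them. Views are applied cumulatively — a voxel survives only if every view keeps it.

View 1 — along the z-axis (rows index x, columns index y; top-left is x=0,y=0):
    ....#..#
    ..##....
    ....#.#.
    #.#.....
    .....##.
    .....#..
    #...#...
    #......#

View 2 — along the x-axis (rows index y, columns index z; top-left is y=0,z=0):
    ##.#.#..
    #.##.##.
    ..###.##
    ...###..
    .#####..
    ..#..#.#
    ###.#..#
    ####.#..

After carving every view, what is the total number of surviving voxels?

remaining voxels: 66

full grid |V| = 512
  1. axis=2 (XY plane), |mask|=15  ⇒  voxels=120
  2. axis=0 (YZ plane), |mask|=35  ⇒  voxels=66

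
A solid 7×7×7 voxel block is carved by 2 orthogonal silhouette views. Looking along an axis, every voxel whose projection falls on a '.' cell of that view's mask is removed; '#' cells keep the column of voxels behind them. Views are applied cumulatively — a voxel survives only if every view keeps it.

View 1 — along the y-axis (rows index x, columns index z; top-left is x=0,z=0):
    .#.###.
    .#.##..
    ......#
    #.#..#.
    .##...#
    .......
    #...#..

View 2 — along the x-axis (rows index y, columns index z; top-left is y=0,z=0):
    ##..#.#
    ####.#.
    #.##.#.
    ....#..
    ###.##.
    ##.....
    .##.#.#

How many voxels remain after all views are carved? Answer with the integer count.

remaining voxels: 59

start: 7×7×7 = 343 voxels
V1 y: intersect with XZ mask (16 set) -- 112 left
V2 x: intersect with YZ mask (25 set) -- 59 left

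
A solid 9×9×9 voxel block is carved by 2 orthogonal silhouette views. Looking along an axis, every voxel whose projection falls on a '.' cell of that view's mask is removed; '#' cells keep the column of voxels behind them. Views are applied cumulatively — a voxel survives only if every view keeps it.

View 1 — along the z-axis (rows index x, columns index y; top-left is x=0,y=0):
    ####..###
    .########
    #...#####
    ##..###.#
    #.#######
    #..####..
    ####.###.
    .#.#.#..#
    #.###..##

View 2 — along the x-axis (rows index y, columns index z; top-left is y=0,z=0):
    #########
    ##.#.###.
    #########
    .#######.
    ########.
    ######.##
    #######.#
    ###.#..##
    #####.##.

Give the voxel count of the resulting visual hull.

remaining voxels: 432

start: 9×9×9 = 729 voxels
after view 1 [z-axis, 57 of 81 cells solid] → remaining = 513
after view 2 [x-axis, 68 of 81 cells solid] → remaining = 432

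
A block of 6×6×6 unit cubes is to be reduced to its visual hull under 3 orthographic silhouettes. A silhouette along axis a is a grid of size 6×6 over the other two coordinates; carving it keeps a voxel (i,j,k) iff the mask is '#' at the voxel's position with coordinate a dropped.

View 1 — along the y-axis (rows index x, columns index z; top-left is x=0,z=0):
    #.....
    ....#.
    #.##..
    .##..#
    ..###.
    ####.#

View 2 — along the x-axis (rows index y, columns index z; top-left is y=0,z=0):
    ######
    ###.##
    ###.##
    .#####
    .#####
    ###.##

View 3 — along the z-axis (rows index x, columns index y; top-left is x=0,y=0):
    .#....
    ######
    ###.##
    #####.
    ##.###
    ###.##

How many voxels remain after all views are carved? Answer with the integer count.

remaining voxels: 67

start: 6×6×6 = 216 voxels
step 1: project along y, AND mask (16/36) → |grid| = 96
step 2: project along x, AND mask (31/36) → |grid| = 81
step 3: project along z, AND mask (27/36) → |grid| = 67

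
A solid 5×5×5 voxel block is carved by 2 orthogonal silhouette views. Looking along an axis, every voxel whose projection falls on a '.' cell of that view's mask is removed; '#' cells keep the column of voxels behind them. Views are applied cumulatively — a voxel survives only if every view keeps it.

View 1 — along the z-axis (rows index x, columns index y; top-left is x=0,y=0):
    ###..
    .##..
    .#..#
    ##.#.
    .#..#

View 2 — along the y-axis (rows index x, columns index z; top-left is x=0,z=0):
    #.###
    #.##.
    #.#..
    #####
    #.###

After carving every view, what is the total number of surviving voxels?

full grid |V| = 125
carve view 1 (along z, XY-mask fill 12/25): 60 voxels remain
carve view 2 (along y, XZ-mask fill 18/25): 45 voxels remain

45 voxels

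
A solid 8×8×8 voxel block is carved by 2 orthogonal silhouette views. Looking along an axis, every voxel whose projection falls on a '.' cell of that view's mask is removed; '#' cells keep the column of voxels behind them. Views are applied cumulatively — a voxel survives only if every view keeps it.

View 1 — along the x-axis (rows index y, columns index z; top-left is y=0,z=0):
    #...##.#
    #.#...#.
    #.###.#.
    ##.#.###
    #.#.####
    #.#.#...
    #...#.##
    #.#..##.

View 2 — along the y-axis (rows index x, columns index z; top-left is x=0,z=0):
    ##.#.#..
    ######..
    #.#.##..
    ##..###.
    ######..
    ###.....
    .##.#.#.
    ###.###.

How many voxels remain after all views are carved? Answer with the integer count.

initial block: 8^3 = 512
carve view 1 (along x, YZ-mask fill 35/64): 280 voxels remain
carve view 2 (along y, XZ-mask fill 38/64): 171 voxels remain

remaining voxels: 171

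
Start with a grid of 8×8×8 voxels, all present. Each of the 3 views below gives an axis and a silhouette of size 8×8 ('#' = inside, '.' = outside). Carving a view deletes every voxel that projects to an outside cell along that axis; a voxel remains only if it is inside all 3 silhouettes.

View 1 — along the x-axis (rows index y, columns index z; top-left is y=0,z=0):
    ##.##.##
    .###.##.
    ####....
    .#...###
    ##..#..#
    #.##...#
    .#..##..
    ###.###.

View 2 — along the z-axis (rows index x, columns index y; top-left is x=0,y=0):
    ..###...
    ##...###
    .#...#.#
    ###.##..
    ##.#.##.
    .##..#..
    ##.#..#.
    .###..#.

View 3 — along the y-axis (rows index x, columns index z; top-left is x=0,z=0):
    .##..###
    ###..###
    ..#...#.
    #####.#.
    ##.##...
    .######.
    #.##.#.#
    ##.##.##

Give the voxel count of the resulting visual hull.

initial block: 8^3 = 512
after view 1 [x-axis, 36 of 64 cells solid] → remaining = 288
after view 2 [z-axis, 32 of 64 cells solid] → remaining = 143
after view 3 [y-axis, 40 of 64 cells solid] → remaining = 91

voxel count = 91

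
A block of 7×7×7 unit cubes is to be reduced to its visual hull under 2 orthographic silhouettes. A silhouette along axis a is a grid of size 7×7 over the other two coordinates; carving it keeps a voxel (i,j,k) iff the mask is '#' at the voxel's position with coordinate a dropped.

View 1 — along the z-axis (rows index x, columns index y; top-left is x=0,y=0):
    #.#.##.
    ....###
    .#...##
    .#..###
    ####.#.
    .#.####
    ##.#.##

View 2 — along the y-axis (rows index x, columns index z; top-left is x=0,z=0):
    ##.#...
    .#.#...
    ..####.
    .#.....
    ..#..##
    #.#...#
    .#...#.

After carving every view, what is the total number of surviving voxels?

initial block: 7^3 = 343
[1] z-view keeps 29 columns → grid now 203
[2] y-view keeps 18 columns → grid now 74

|visual hull| = 74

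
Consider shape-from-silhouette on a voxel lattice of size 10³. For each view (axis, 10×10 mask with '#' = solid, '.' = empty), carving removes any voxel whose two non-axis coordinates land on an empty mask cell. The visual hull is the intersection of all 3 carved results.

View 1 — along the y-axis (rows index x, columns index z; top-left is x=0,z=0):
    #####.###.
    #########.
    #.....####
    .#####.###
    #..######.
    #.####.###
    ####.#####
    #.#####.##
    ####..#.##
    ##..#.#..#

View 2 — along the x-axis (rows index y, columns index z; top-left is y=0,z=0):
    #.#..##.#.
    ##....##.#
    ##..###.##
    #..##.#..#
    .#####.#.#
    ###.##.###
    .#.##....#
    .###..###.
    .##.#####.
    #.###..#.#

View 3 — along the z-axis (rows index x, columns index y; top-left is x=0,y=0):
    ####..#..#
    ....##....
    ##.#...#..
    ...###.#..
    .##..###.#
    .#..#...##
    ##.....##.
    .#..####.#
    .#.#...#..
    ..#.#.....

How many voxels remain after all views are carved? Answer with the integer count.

before carving: 1000 voxels (10×10×10)
after view 1 [y-axis, 74 of 100 cells solid] → remaining = 740
after view 2 [x-axis, 60 of 100 cells solid] → remaining = 441
after view 3 [z-axis, 41 of 100 cells solid] → remaining = 185

remaining voxels: 185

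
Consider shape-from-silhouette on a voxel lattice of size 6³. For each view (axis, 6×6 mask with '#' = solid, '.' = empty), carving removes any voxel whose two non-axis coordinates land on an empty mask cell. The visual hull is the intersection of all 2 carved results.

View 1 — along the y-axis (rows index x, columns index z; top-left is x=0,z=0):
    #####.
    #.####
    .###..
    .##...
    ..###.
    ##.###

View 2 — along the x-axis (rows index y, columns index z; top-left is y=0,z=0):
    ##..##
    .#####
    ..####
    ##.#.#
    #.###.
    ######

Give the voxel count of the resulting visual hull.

start: 6×6×6 = 216 voxels
carve view 1 (along y, XZ-mask fill 23/36): 138 voxels remain
carve view 2 (along x, YZ-mask fill 27/36): 103 voxels remain

|visual hull| = 103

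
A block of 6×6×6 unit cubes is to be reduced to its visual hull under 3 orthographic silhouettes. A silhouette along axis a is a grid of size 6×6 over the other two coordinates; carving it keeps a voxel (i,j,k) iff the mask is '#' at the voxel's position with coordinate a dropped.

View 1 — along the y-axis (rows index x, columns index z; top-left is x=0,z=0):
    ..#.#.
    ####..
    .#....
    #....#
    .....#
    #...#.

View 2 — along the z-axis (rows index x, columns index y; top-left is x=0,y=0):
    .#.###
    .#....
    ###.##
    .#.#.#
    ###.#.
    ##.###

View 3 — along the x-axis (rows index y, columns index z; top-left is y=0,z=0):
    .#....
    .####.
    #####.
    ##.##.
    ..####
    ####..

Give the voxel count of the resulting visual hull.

voxel count = 21

full grid |V| = 216
carve view 1 (along y, XZ-mask fill 12/36): 72 voxels remain
carve view 2 (along z, XY-mask fill 22/36): 37 voxels remain
carve view 3 (along x, YZ-mask fill 22/36): 21 voxels remain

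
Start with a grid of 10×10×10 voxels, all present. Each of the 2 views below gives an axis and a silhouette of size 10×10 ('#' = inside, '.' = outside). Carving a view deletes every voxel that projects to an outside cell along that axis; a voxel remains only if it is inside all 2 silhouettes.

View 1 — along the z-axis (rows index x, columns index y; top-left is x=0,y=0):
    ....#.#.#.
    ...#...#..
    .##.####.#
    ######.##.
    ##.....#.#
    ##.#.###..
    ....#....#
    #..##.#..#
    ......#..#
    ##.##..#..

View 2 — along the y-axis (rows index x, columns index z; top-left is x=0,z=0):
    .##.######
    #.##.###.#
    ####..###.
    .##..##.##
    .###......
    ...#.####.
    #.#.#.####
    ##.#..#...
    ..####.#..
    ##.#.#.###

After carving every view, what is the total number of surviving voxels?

remaining voxels: 256

before carving: 1000 voxels (10×10×10)
carve view 1 (along z, XY-mask fill 44/100): 440 voxels remain
carve view 2 (along y, XZ-mask fill 59/100): 256 voxels remain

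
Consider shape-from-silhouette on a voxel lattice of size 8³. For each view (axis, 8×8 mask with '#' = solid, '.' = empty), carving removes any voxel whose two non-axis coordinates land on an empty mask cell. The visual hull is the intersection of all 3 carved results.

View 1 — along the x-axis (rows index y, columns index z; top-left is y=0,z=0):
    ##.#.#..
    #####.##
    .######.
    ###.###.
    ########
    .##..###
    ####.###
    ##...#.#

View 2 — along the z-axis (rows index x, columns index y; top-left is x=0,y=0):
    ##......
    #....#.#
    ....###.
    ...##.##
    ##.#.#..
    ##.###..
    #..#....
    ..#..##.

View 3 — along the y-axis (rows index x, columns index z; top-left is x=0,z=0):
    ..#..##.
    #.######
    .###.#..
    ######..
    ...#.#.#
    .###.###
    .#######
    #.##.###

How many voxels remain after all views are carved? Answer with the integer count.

full grid |V| = 512
V1 x: intersect with YZ mask (47 set) -- 376 left
V2 z: intersect with XY mask (26 set) -- 149 left
V3 y: intersect with XZ mask (42 set) -- 95 left

95 voxels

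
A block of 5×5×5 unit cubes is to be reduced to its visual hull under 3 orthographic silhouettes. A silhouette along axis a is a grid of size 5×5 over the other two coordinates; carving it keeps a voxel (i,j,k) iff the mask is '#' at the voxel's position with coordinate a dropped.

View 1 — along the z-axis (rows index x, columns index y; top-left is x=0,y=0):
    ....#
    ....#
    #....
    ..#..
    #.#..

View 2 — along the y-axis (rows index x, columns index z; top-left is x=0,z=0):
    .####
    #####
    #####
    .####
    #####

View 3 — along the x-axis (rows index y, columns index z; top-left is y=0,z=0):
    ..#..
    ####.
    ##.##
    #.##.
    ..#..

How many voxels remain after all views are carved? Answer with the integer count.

11 voxels

initial block: 5^3 = 125
carve view 1 (along z, XY-mask fill 6/25): 30 voxels remain
carve view 2 (along y, XZ-mask fill 23/25): 28 voxels remain
carve view 3 (along x, YZ-mask fill 13/25): 11 voxels remain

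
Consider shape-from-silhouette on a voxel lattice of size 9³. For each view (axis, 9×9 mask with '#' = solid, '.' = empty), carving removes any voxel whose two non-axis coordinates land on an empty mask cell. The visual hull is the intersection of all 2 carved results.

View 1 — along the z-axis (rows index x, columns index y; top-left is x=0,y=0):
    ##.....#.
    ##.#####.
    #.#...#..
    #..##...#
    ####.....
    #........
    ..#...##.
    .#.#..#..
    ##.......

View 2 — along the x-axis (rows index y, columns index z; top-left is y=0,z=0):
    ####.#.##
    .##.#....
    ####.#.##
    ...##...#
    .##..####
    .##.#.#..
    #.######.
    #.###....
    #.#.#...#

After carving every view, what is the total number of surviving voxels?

start: 9×9×9 = 729 voxels
  1. axis=2 (XY plane), |mask|=30  ⇒  voxels=270
  2. axis=0 (YZ plane), |mask|=45  ⇒  voxels=157

remaining voxels: 157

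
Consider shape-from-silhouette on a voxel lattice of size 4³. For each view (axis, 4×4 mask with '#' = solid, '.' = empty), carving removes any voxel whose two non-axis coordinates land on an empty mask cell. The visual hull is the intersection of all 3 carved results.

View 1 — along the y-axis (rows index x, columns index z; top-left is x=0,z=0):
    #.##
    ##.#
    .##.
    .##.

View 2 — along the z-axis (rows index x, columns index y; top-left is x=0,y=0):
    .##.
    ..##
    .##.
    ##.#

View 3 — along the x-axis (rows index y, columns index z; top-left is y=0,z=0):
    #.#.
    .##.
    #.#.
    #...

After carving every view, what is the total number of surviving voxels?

before carving: 64 voxels (4×4×4)
  1. axis=1 (XZ plane), |mask|=10  ⇒  voxels=40
  2. axis=2 (XY plane), |mask|=9  ⇒  voxels=22
  3. axis=0 (YZ plane), |mask|=7  ⇒  voxels=11

remaining voxels: 11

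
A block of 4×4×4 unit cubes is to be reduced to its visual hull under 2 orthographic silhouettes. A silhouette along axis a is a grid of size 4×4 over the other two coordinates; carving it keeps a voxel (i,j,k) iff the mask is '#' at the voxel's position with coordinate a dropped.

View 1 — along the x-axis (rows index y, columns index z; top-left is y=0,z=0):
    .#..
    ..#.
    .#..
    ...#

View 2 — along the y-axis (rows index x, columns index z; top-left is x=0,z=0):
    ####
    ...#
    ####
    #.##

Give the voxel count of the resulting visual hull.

start: 4×4×4 = 64 voxels
V1 x: intersect with YZ mask (4 set) -- 16 left
V2 y: intersect with XZ mask (12 set) -- 11 left

11 voxels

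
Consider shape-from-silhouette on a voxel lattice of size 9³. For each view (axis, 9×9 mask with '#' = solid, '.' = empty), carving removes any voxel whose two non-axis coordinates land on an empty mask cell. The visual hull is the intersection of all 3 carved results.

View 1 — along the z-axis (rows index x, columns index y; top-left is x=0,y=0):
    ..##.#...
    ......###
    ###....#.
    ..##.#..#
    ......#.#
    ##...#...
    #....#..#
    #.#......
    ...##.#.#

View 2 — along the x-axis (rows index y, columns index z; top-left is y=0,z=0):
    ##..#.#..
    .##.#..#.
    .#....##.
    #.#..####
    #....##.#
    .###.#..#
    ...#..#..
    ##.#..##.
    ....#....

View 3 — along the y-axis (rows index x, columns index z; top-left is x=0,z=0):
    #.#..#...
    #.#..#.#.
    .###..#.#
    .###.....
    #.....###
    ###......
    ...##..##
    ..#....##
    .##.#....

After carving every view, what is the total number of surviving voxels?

voxel count = 35

initial block: 9^3 = 729
step 1: project along z, AND mask (28/81) → |grid| = 252
step 2: project along x, AND mask (34/81) → |grid| = 99
step 3: project along y, AND mask (32/81) → |grid| = 35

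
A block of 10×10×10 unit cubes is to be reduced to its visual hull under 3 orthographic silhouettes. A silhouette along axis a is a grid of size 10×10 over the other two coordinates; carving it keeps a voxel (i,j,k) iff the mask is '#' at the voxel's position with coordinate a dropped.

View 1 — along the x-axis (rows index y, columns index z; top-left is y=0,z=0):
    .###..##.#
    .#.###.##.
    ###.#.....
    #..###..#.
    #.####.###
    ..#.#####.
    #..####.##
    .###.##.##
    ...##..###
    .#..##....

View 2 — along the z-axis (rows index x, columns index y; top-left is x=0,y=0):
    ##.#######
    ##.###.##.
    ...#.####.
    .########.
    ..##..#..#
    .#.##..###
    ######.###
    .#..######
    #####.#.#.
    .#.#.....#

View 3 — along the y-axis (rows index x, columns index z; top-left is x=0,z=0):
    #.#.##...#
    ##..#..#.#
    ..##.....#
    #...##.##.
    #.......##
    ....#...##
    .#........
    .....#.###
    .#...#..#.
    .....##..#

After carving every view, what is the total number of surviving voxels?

start: 10×10×10 = 1000 voxels
  1. axis=0 (YZ plane), |mask|=57  ⇒  voxels=570
  2. axis=2 (XY plane), |mask|=65  ⇒  voxels=374
  3. axis=1 (XZ plane), |mask|=35  ⇒  voxels=141

141 voxels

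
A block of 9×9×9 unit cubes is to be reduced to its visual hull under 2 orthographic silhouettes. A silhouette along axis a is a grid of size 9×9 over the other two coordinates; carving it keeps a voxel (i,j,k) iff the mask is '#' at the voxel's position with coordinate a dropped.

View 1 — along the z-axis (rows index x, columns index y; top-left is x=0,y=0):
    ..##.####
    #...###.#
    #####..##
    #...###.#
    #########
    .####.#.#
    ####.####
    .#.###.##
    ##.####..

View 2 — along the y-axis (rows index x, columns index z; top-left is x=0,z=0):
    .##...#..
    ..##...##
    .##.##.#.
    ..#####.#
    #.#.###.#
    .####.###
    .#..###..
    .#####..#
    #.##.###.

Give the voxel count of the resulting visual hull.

303 voxels

before carving: 729 voxels (9×9×9)
[1] z-view keeps 58 columns → grid now 522
[2] y-view keeps 47 columns → grid now 303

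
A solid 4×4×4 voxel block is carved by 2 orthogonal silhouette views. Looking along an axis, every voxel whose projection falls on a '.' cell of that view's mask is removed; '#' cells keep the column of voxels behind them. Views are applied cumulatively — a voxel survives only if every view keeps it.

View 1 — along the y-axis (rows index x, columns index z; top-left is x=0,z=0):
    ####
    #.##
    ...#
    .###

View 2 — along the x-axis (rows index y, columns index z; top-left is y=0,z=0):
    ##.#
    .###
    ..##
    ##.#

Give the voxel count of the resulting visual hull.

remaining voxels: 32

start: 4×4×4 = 64 voxels
  1. axis=1 (XZ plane), |mask|=11  ⇒  voxels=44
  2. axis=0 (YZ plane), |mask|=11  ⇒  voxels=32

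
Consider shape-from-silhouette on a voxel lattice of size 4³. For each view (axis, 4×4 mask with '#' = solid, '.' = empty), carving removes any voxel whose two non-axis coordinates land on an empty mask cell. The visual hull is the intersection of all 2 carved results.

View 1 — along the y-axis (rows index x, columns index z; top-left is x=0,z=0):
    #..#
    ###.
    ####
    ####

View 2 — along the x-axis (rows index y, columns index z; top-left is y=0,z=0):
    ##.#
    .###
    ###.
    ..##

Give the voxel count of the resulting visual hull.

initial block: 4^3 = 64
step 1: project along y, AND mask (13/16) → |grid| = 52
step 2: project along x, AND mask (11/16) → |grid| = 35

voxel count = 35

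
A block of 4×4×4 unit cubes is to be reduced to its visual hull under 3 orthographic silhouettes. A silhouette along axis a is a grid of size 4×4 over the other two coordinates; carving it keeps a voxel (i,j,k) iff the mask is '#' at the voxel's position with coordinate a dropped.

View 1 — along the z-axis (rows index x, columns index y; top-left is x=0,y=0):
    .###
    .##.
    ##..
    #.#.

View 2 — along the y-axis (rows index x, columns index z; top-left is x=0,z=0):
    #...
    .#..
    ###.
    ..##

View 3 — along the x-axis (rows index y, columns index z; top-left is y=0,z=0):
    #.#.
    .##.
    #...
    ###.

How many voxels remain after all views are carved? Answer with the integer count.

|visual hull| = 8

full grid |V| = 64
[1] z-view keeps 9 columns → grid now 36
[2] y-view keeps 7 columns → grid now 15
[3] x-view keeps 8 columns → grid now 8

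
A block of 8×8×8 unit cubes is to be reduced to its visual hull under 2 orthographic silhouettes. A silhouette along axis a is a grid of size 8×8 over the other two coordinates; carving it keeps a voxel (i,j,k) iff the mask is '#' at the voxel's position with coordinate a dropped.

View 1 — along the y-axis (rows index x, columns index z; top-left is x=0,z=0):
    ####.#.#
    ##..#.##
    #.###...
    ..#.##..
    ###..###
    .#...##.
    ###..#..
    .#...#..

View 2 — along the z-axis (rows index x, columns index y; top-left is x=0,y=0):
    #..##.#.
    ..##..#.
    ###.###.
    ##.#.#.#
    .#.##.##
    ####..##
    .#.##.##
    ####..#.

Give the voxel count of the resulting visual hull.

full grid |V| = 512
V1 y: intersect with XZ mask (33 set) -- 264 left
V2 z: intersect with XY mask (39 set) -- 156 left

voxel count = 156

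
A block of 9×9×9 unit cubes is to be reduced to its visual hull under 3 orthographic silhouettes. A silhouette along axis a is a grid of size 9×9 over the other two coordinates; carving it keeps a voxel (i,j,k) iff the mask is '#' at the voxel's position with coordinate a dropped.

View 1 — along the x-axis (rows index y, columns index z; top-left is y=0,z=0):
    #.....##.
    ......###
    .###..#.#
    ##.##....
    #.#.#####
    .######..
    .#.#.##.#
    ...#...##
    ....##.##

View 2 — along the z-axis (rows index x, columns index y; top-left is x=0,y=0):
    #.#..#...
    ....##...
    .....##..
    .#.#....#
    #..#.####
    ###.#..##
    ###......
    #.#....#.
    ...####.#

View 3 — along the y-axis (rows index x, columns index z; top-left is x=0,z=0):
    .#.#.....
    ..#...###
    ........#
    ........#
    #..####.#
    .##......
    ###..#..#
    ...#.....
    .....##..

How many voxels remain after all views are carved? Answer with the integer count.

before carving: 729 voxels (9×9×9)
  1. axis=0 (YZ plane), |mask|=40  ⇒  voxels=360
  2. axis=2 (XY plane), |mask|=33  ⇒  voxels=147
  3. axis=1 (XZ plane), |mask|=24  ⇒  voxels=48

voxel count = 48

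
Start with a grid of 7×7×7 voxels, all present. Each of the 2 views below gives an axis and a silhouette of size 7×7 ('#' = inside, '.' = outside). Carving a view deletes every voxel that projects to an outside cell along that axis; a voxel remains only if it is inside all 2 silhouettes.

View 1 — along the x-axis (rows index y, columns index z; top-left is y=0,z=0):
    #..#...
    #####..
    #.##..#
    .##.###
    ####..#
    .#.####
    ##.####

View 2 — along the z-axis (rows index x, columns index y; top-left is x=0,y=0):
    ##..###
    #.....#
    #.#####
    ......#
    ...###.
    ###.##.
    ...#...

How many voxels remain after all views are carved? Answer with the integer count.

remaining voxels: 105

start: 7×7×7 = 343 voxels
  1. axis=0 (YZ plane), |mask|=32  ⇒  voxels=224
  2. axis=2 (XY plane), |mask|=23  ⇒  voxels=105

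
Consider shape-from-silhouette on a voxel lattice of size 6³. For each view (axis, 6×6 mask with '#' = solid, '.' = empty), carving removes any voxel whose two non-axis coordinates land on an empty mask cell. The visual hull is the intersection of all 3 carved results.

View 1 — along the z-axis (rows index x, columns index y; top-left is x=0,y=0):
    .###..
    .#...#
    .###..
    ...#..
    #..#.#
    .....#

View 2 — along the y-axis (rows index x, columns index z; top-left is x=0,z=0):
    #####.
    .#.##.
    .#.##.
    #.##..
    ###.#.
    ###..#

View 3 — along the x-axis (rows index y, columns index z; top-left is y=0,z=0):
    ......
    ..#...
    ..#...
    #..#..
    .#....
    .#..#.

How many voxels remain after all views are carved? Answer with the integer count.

remaining voxels: 13

start: 6×6×6 = 216 voxels
V1 z: intersect with XY mask (13 set) -- 78 left
V2 y: intersect with XZ mask (22 set) -- 49 left
V3 x: intersect with YZ mask (7 set) -- 13 left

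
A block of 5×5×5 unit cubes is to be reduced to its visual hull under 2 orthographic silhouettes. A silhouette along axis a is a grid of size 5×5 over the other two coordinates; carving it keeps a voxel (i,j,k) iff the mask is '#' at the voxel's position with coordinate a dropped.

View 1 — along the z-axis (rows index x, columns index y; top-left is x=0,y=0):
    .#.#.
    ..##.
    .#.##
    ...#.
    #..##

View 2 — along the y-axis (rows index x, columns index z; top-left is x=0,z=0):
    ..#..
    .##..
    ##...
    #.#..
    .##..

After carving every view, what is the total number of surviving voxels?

20 voxels

full grid |V| = 125
  1. axis=2 (XY plane), |mask|=11  ⇒  voxels=55
  2. axis=1 (XZ plane), |mask|=9  ⇒  voxels=20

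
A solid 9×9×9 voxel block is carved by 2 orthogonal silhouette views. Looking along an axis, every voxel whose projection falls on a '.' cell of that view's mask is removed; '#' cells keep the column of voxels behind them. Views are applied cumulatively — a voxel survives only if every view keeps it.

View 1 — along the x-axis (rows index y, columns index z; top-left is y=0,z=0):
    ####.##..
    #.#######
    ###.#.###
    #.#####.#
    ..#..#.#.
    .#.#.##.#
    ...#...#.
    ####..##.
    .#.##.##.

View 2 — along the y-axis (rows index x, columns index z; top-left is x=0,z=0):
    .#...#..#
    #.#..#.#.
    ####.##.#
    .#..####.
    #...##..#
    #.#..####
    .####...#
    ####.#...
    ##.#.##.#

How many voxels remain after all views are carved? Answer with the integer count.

full grid |V| = 729
after view 1 [x-axis, 49 of 81 cells solid] → remaining = 441
after view 2 [y-axis, 45 of 81 cells solid] → remaining = 240

voxel count = 240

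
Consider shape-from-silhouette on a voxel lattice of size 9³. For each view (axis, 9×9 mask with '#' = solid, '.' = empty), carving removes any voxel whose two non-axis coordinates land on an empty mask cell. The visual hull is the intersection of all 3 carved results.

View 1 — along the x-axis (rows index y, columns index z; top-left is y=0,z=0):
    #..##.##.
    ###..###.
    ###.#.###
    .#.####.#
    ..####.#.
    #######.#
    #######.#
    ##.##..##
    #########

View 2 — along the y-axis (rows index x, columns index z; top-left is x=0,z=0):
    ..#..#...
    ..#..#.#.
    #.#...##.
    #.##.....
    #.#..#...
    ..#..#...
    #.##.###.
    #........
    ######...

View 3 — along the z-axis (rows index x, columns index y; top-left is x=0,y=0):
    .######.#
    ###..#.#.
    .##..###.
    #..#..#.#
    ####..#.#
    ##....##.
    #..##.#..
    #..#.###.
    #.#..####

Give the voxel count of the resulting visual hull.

before carving: 729 voxels (9×9×9)
[1] x-view keeps 60 columns → grid now 540
[2] y-view keeps 30 columns → grid now 194
[3] z-view keeps 46 columns → grid now 112

112 voxels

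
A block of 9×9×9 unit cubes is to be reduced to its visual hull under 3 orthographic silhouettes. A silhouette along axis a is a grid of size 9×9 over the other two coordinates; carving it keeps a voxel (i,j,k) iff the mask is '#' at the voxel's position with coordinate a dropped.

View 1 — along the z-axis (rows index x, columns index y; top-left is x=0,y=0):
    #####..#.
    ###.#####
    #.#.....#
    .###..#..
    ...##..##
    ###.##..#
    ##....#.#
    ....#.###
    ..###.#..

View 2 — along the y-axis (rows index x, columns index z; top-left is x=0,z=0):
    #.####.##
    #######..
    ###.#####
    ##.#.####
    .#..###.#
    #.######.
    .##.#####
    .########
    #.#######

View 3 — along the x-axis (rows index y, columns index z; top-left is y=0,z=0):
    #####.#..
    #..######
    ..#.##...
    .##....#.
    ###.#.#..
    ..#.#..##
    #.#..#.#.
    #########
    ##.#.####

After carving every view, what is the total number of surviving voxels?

remaining voxels: 177

initial block: 9^3 = 729
  1. axis=2 (XY plane), |mask|=43  ⇒  voxels=387
  2. axis=1 (XZ plane), |mask|=64  ⇒  voxels=304
  3. axis=0 (YZ plane), |mask|=48  ⇒  voxels=177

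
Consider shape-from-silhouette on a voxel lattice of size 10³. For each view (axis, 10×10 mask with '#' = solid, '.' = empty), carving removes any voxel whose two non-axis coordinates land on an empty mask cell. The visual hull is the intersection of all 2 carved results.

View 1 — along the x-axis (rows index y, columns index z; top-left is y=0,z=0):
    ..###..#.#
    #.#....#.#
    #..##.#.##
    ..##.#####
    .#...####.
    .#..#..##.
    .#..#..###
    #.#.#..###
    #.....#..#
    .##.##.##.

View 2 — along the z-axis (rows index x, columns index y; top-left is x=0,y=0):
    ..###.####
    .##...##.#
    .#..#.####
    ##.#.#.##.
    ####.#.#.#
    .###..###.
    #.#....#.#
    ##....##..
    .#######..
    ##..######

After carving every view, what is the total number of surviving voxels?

start: 10×10×10 = 1000 voxels
[1] x-view keeps 51 columns → grid now 510
[2] z-view keeps 60 columns → grid now 310

voxel count = 310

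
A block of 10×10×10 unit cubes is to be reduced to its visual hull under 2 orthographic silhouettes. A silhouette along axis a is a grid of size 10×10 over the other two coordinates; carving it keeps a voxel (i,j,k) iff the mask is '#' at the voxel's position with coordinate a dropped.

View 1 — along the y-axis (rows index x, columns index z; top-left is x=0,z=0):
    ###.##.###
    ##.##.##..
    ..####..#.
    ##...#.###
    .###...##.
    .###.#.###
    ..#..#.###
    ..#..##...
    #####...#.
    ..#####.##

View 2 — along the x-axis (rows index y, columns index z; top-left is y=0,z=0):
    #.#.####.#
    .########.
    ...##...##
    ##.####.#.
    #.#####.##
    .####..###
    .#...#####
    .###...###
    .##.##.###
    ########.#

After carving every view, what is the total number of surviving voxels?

remaining voxels: 409

before carving: 1000 voxels (10×10×10)
carve view 1 (along y, XZ-mask fill 58/100): 580 voxels remain
carve view 2 (along x, YZ-mask fill 69/100): 409 voxels remain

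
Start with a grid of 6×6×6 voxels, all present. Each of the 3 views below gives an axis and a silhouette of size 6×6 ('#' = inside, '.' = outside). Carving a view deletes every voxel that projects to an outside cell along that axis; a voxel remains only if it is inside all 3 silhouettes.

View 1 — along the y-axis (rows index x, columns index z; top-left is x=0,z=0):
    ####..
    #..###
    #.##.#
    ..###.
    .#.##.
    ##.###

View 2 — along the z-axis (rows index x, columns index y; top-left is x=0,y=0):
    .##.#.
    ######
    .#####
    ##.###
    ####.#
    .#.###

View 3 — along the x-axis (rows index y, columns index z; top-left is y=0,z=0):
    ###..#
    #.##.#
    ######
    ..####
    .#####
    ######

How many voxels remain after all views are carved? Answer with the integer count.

voxel count = 84

initial block: 6^3 = 216
carve view 1 (along y, XZ-mask fill 23/36): 138 voxels remain
carve view 2 (along z, XY-mask fill 28/36): 106 voxels remain
carve view 3 (along x, YZ-mask fill 29/36): 84 voxels remain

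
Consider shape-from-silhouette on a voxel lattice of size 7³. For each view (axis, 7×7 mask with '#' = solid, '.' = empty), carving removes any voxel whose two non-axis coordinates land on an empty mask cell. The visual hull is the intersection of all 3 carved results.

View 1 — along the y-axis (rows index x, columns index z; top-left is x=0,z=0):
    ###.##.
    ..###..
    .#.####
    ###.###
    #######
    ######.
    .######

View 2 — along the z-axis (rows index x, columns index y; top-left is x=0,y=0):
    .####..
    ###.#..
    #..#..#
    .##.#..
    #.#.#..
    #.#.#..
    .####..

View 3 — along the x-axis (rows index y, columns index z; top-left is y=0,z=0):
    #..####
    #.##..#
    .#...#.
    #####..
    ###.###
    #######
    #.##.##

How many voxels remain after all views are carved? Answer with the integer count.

before carving: 343 voxels (7×7×7)
step 1: project along y, AND mask (38/49) → |grid| = 266
step 2: project along z, AND mask (24/49) → |grid| = 128
step 3: project along x, AND mask (34/49) → |grid| = 78

|visual hull| = 78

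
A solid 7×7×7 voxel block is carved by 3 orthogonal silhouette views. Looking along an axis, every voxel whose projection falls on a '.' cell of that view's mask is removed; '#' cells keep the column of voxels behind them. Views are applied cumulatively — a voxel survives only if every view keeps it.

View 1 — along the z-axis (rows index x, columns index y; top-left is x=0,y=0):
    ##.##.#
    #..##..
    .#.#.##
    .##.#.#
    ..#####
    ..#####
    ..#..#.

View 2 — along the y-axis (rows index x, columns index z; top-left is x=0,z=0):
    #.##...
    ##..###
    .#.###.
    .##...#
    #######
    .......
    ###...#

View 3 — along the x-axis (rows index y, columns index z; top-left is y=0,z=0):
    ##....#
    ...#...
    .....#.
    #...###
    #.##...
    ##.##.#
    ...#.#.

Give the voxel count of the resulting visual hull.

42 voxels

full grid |V| = 343
step 1: project along z, AND mask (28/49) → |grid| = 196
step 2: project along y, AND mask (26/49) → |grid| = 101
step 3: project along x, AND mask (19/49) → |grid| = 42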